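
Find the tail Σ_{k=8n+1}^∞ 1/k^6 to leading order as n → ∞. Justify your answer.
Σ_{k>8n} 1/k^6 ~ 1/(5 · (8n)^5)

Compare to the integral: ∫_{8n}^∞ x^(−6) dx = [−x^(−5)/5]_{8n}^∞ = 1/((6−1)·(8n)^5). Euler-Maclaurin then gives
  Σ_{k>8n} 1/k^6 = ∫_{8n}^∞ dx/x^6 − 1/(2·(8n)^6) + O(1/(8n)^7).
(Equivalently this is ζ(6) − Σ_{k≤8n} 1/k^6.)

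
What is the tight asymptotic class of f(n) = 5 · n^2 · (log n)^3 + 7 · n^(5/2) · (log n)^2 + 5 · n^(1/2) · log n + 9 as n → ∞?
f(n) ∈ Θ(n^(5/2) · (log n)^2)

Compare the terms by growth order. For large n, n^a · (log n)^b dominates n^a' · (log n)^b' iff a > a', or (a = a' and b > b'). Ranking the 4 terms shows the dominant one is 7 · n^(5/2) · (log n)^2. Hence f(n) ∈ Θ(n^(5/2) · (log n)^2).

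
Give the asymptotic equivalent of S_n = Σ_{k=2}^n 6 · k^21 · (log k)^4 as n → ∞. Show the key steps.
S_n ~ 3 · n^22 · (log n)^4 / 11

By integral comparison, S_n = ∫_1^n 6 · x^21 · (log x)^4 dx + O(n^21 · (log n)^4). For the integral, the leading term of ∫_1^n x^21 (log x)^4 dx is n^22/22 · (log n)^4 (by repeated integration by parts; each step lowers the log-exponent and produces a relatively O(1/log n) correction). Hence S_n ~ 3 · n^22 · (log n)^4 / 11.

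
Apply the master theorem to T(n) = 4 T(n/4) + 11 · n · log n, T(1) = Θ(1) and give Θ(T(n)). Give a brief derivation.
T(n) = Θ(n · (log n)^2)

Here log_4 4 = 1 and f(n) = 11 · n · log n = Θ(n^(log_4 4) · (log n)^1). This is the extended Case 2 of the master theorem (f matches the critical exponent up to log factors), giving T(n) = Θ(n^(log_4 4) · (log n)^(1+1)) = Θ(n · (log n)^2).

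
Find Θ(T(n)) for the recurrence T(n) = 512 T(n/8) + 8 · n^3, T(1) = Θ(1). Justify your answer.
T(n) = Θ(n^3 log n)

log_8 512 = 3, and f(n) = 8 · n^3 = Θ(n^(log_8 512)). This is Case 2 of the master theorem: T(n) = Θ(f(n) · log n) = Θ(n^3 log n).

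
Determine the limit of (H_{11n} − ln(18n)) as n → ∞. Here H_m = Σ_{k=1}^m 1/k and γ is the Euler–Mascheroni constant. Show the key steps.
lim = ln(11/18) + γ

By Euler-Maclaurin, H_m = ln m + γ + O(1/m). So
  H_{11n} − ln(18n) = ln(11n) + γ − ln(18n) + O(1/n)
                       = ln(11/18) + γ + O(1/n).
Hence the limit is ln(11/18) + γ.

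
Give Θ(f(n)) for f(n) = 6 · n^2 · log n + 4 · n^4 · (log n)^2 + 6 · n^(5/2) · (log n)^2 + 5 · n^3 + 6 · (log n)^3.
f(n) ∈ Θ(n^4 · (log n)^2)

Compare the terms by growth order. For large n, n^a · (log n)^b dominates n^a' · (log n)^b' iff a > a', or (a = a' and b > b'). Ranking the 5 terms shows the dominant one is 4 · n^4 · (log n)^2. Hence f(n) ∈ Θ(n^4 · (log n)^2).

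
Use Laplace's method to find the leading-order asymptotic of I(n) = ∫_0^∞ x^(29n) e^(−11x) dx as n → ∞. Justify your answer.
I(n) ~ (sqrt(2π·29n) / 11) · (29n/(11e))^(29n)

Write the integrand as exp(29n ln x − 11x) and set f(x) = 29n ln x − 11x. Then f'(x) = 29n/x − 11 = 0 at x* = 29n/11, and f''(x*) = −29n/x*^2 = −11^2/(29n). Laplace's method (interior maximum) gives
  I(n) ~ e^(f(x*)) · sqrt(2π / |f''(x*)|)
        = exp(29n ln(29n/11) − 29n) · sqrt(2π · 29n / 11^2)
        = (29n/11)^(29n) e^(−29n) · sqrt(2π·29n) / 11
        = (sqrt(2π·29n) / 11) · (29n/(11e))^(29n).
This matches Γ(29n+1)/11^(29n+1) with Stirling applied to Γ.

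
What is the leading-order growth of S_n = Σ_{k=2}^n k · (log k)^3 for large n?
S_n ~ n^2 · (log n)^3 / 2

By integral comparison, S_n = ∫_1^n x · (log x)^3 dx + O(n · (log n)^3). For the integral, the leading term of ∫_1^n x^1 (log x)^3 dx is n^2/2 · (log n)^3 (by repeated integration by parts; each step lowers the log-exponent and produces a relatively O(1/log n) correction). Hence S_n ~ n^2 · (log n)^3 / 2.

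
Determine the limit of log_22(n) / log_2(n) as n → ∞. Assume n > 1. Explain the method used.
lim = ln(2) / ln(22) = log_22(2)

Change of base: log_22(n) = ln n / ln 22 and log_2(n) = ln n / ln 2. The ratio is (ln n / ln 22) · (ln 2 / ln n) = ln 2 / ln 22, a constant independent of n. So the limit is ln 2 / ln 22 = log_22(2).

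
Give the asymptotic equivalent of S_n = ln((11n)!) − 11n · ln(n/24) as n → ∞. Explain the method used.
S_n ~ 11n · (ln 264 − 1) + O(ln n)

Stirling: ln((11n)!) = 11n ln(11n) − 11n + O(ln n).
  S_n = 11n ln(11n) − 11n − 11n ln(n/24) + O(ln n)
      = 11n ln(11n) − 11n ln n + 11n ln 24 − 11n + O(ln n)
      = 11n ln 11 + 11n ln 24 − 11n + O(ln n)
      = 11n (ln 264 − 1) + O(ln n).
Numerically ln(264) − 1 ≈ 4.5759.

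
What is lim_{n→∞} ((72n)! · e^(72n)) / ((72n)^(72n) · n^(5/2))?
lim = 0

Stirling: (72n)! ~ sqrt(2π·72n) · (72n/e)^(72n). Hence
  (72n)! · e^(72n) / (72n)^(72n) ~ sqrt(2π·72n).
Dividing by n^(5/2): sqrt(2π·72n) / n^(5/2) = sqrt(2π·72) · n^((1−5)/2), so the expression behaves like sqrt(2π·72) · n^((1−5)/2) → 0.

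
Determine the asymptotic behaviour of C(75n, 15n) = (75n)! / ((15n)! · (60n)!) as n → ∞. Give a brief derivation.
C(75n, 15n) ~ (3125/256)^(15n) · sqrt(5/(8π·15n))

Write N = 15n. Apply Stirling to each factorial:
  (5N)! ~ sqrt(2π·5N) · (5N/e)^(5N),
  N! ~ sqrt(2π N) · (N/e)^N,
  (4N)! ~ sqrt(2π·4N) · (4N/e)^(4N).
The exponential factors combine to (5N)^(5N) / (N^N · (4N)^(4N)) = 5^(5N)/4^(4N) = (5^5/4^4)^N = (3125/256)^N.
The square-root prefactors combine to sqrt(2π·5N) / (sqrt(2π N)·sqrt(2π·4N)) = sqrt(5 / (2π·4·N)) = sqrt(5/(8π·15n)).
Substituting N = 15n: C(75n, 15n) ~ (3125/256)^(15n) · sqrt(5/(8π·15n)).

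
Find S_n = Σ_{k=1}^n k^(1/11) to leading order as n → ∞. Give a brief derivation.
S_n ~ (11/12) · n^(12/11)

Integral comparison: Σ_{k=1}^n k^(1/11) = ∫_0^n x^(1/11) dx + O(n^(1/11)). The integral is n^(1 + 1/11) / (1 + 1/11) = n^((1+11)/11) / ((1+11)/11) = (11/12) · n^(12/11).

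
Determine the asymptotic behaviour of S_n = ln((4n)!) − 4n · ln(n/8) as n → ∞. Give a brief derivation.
S_n ~ 4n · (ln 32 − 1) + O(ln n)

Stirling: ln((4n)!) = 4n ln(4n) − 4n + O(ln n).
  S_n = 4n ln(4n) − 4n − 4n ln(n/8) + O(ln n)
      = 4n ln(4n) − 4n ln n + 4n ln 8 − 4n + O(ln n)
      = 4n ln 4 + 4n ln 8 − 4n + O(ln n)
      = 4n (ln 32 − 1) + O(ln n).
Numerically ln(32) − 1 ≈ 2.4657.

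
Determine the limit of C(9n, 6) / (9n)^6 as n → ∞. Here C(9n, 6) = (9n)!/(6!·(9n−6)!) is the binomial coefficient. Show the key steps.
lim = 1/6! = 1/720

With N = 9n → ∞: C(N, 6) / N^6 = [N(N−1)…(N−5)] / (6! · N^6) = (1/6!) · 1 · (1 − 1/(9n)) · … · (1 − 5/(9n)). Each factor → 1 as N → ∞, so the limit is 1/6! = 1/720.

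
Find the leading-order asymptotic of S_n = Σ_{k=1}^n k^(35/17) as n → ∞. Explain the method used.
S_n ~ (17/52) · n^(52/17)

Integral comparison: Σ_{k=1}^n k^(35/17) = ∫_0^n x^(35/17) dx + O(n^(35/17)). The integral is n^(1 + 35/17) / (1 + 35/17) = n^((35+17)/17) / ((35+17)/17) = (17/52) · n^(52/17).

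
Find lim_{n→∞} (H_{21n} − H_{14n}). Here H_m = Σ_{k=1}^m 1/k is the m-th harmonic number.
lim = ln(21/14) = ln(3/2)

Euler-Maclaurin gives H_m = ln m + γ + 1/(2m) + O(1/m^2). The γ and O(1/m) terms cancel in the difference:
  H_{21n} − H_{14n} = ln(21n) − ln(14n) + O(1/n) = ln(21/14) + O(1/n).
Hence the limit is ln(21/14) = ln(3/2).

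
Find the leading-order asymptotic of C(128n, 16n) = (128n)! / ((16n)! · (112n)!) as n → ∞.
C(128n, 16n) ~ (16777216/823543)^(16n) · sqrt(4/(7π·16n))

Write N = 16n. Apply Stirling to each factorial:
  (8N)! ~ sqrt(2π·8N) · (8N/e)^(8N),
  N! ~ sqrt(2π N) · (N/e)^N,
  (7N)! ~ sqrt(2π·7N) · (7N/e)^(7N).
The exponential factors combine to (8N)^(8N) / (N^N · (7N)^(7N)) = 8^(8N)/7^(7N) = (8^8/7^7)^N = (16777216/823543)^N.
The square-root prefactors combine to sqrt(2π·8N) / (sqrt(2π N)·sqrt(2π·7N)) = sqrt(8 / (2π·7·N)) = sqrt(4/(7π·16n)).
Substituting N = 16n: C(128n, 16n) ~ (16777216/823543)^(16n) · sqrt(4/(7π·16n)).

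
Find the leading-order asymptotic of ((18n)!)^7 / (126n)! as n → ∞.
((18n)!)^7/(126n)! ~ ((2π·18n)^(6/2) / sqrt(7)) · 7^(−7·18n)  →  0

Write N = 18n. Stirling: N! ~ sqrt(2π N)(N/e)^N and (7N)! ~ sqrt(2π·7N)·(7N/e)^(7N).
  (N!)^7/(7N)! ~ (2π N)^(7/2) (N/e)^(7N) / [sqrt(2π·7N) (7N/e)^(7N)]
     = (2π N)^(7/2) / sqrt(2π·7N) · (N/(7N))^(7N)
     = (2π N)^((7−1)/2) / sqrt(7) · 7^(−7N).
Since 7^7 > 1, the factor 7^(−7N) decays exponentially, so the ratio → 0. Substituting N = 18n gives the stated form.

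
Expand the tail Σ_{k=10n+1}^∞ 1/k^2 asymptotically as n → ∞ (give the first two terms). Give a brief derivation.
Σ_{k>10n} 1/k^2 = 1/(1 · (10n)) − 1/(2 · (10n)^2) + O(1/(10n)^3)

Compare to the integral: ∫_{10n}^∞ x^(−2) dx = [−x^(−1)/1]_{10n}^∞ = 1/((2−1)·(10n)). The Euler-Maclaurin correction adds −f(10n)/2 = −1/(2·(10n)^2). Euler-Maclaurin then gives
  Σ_{k>10n} 1/k^2 = ∫_{10n}^∞ dx/x^2 − 1/(2·(10n)^2) + O(1/(10n)^3).
(Equivalently this is ζ(2) − Σ_{k≤10n} 1/k^2.)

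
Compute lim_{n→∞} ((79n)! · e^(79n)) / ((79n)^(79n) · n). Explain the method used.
lim = 0

Stirling: (79n)! ~ sqrt(2π·79n) · (79n/e)^(79n). Hence
  (79n)! · e^(79n) / (79n)^(79n) ~ sqrt(2π·79n).
Dividing by n: sqrt(2π·79n) / n = sqrt(2π·79) · n^((1−2)/2), so the expression behaves like sqrt(2π·79) · n^((1−2)/2) → 0.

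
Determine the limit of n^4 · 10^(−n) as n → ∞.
lim = 0

Exponentials with base > 1 dominate every fixed polynomial: for any fixed c, n^c / 10^n → 0 as n → ∞ (e.g. by the ratio test, or by writing 10^n = e^(n ln 10) and noting e^(n ln 10) / n^c → ∞). Hence n^4 · 10^(−n) = n^4 / 10^n → 0.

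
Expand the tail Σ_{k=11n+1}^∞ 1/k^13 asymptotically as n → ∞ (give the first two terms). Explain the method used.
Σ_{k>11n} 1/k^13 = 1/(12 · (11n)^12) − 1/(2 · (11n)^13) + O(1/(11n)^14)

Compare to the integral: ∫_{11n}^∞ x^(−13) dx = [−x^(−12)/12]_{11n}^∞ = 1/((13−1)·(11n)^12). The Euler-Maclaurin correction adds −f(11n)/2 = −1/(2·(11n)^13). Euler-Maclaurin then gives
  Σ_{k>11n} 1/k^13 = ∫_{11n}^∞ dx/x^13 − 1/(2·(11n)^13) + O(1/(11n)^14).
(Equivalently this is ζ(13) − Σ_{k≤11n} 1/k^13.)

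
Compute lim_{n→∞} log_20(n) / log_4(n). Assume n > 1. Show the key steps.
lim = ln(4) / ln(20) = log_20(4)

Change of base: log_20(n) = ln n / ln 20 and log_4(n) = ln n / ln 4. The ratio is (ln n / ln 20) · (ln 4 / ln n) = ln 4 / ln 20, a constant independent of n. So the limit is ln 4 / ln 20 = log_20(4).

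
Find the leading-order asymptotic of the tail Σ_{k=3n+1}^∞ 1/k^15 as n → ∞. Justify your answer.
Σ_{k>3n} 1/k^15 ~ 1/(14 · (3n)^14)

Compare to the integral: ∫_{3n}^∞ x^(−15) dx = [−x^(−14)/14]_{3n}^∞ = 1/((15−1)·(3n)^14). Euler-Maclaurin then gives
  Σ_{k>3n} 1/k^15 = ∫_{3n}^∞ dx/x^15 − 1/(2·(3n)^15) + O(1/(3n)^16).
(Equivalently this is ζ(15) − Σ_{k≤3n} 1/k^15.)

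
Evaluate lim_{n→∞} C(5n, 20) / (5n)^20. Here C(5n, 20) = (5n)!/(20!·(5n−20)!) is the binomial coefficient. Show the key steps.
lim = 1/20! = 1/2432902008176640000

With N = 5n → ∞: C(N, 20) / N^20 = [N(N−1)…(N−19)] / (20! · N^20) = (1/20!) · 1 · (1 − 1/(5n)) · … · (1 − 19/(5n)). Each factor → 1 as N → ∞, so the limit is 1/20! = 1/2432902008176640000.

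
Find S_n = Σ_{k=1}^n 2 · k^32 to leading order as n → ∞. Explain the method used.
S_n ~ 2 · n^33 / 33

By integral comparison (Euler-Maclaurin), Σ_{k=1}^n 2 · k^32 = 2 · ∫_0^n x^32 dx + O(n^32) = 2 · n^33/33 + O(n^32). (Equivalently, Faulhaber's formula gives the same leading term.)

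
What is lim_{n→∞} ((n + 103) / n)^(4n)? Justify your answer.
lim = e^412

Rewrite as (1 + 103/n)^(4n). By the standard limit (1 + x/n)^n → e^x, we have (1 + 103/n)^n → e^103, and raising to the 4th power gives e^412.
More precisely, ln[(1 + 103/n)^(4n)] = 4n · ln(1 + 103/n) = 4n · (103/n + O(1/n^2)) = 412 + O(1/n) → 412.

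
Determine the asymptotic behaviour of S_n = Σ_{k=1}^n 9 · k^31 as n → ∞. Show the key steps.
S_n ~ 9 · n^32 / 32

By integral comparison (Euler-Maclaurin), Σ_{k=1}^n 9 · k^31 = 9 · ∫_0^n x^31 dx + O(n^31) = 9 · n^32/32 + O(n^31). (Equivalently, Faulhaber's formula gives the same leading term.)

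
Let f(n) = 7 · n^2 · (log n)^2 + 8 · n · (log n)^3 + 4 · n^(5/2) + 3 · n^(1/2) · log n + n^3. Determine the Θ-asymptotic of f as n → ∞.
f(n) ∈ Θ(n^3)

Compare the terms by growth order. For large n, n^a · (log n)^b dominates n^a' · (log n)^b' iff a > a', or (a = a' and b > b'). Ranking the 5 terms shows the dominant one is n^3. Hence f(n) ∈ Θ(n^3).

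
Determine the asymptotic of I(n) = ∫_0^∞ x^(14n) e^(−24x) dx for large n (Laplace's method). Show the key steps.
I(n) ~ (sqrt(2π·14n) / 24) · (14n/(24e))^(14n)

Write the integrand as exp(14n ln x − 24x) and set f(x) = 14n ln x − 24x. Then f'(x) = 14n/x − 24 = 0 at x* = 14n/24, and f''(x*) = −14n/x*^2 = −24^2/(14n). Laplace's method (interior maximum) gives
  I(n) ~ e^(f(x*)) · sqrt(2π / |f''(x*)|)
        = exp(14n ln(14n/24) − 14n) · sqrt(2π · 14n / 24^2)
        = (14n/24)^(14n) e^(−14n) · sqrt(2π·14n) / 24
        = (sqrt(2π·14n) / 24) · (14n/(24e))^(14n).
This matches Γ(14n+1)/24^(14n+1) with Stirling applied to Γ.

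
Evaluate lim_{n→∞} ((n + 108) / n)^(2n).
lim = e^216

Rewrite as (1 + 108/n)^(2n). By the standard limit (1 + x/n)^n → e^x, we have (1 + 108/n)^n → e^108, and raising to the 2nd power gives e^216.
More precisely, ln[(1 + 108/n)^(2n)] = 2n · ln(1 + 108/n) = 2n · (108/n + O(1/n^2)) = 216 + O(1/n) → 216.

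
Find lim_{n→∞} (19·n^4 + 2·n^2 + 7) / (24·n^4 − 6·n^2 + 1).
lim = 19/24

For large n the leading n^4 terms dominate both numerator and denominator. Dividing top and bottom by n^4, every other term tends to 0, leaving 19/24.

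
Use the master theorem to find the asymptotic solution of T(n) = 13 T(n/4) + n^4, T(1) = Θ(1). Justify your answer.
T(n) = Θ(n^4)

log_4 13 ≈ 1.850. f(n) = n^4 dominates n^(log_4 13) since 4 > 1.850, and the regularity condition a·f(n/b) = 13·(n/4)^4 = (13/256)·n^4 ≤ c·f(n) holds with c = 13/256 ≈ 0.0508 < 1. So this is Case 3: T(n) = Θ(f(n)) = Θ(n^4).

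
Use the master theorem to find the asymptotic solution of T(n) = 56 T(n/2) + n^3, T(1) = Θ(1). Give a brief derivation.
T(n) = Θ(n^(log_2 56))

Master theorem: compare f(n) = n^3 to n^(log_2 56) where log_2 56 ≈ 5.807. Since 3 < log_2 56, we have f(n) = O(n^(log_2 56 − ε)) for some ε > 0 — Case 1. Hence T(n) = Θ(n^(log_2 56)).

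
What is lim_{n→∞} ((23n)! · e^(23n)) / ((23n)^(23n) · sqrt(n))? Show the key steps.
lim = sqrt(2π·23)

Stirling: (23n)! ~ sqrt(2π·23n) · (23n/e)^(23n). Hence
  (23n)! · e^(23n) / (23n)^(23n) ~ sqrt(2π·23n).
Dividing by sqrt(n): sqrt(2π·23n) / sqrt(n) = sqrt(2π·23) · n^((1−1)/2), so the limit is sqrt(2π·23).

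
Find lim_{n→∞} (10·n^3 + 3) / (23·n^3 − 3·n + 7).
lim = 10/23

For large n the leading n^3 terms dominate both numerator and denominator. Dividing top and bottom by n^3, every other term tends to 0, leaving 10/23.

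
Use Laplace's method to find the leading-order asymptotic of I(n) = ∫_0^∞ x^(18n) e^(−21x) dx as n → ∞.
I(n) ~ (sqrt(2π·18n) / 21) · (18n/(21e))^(18n)

Write the integrand as exp(18n ln x − 21x) and set f(x) = 18n ln x − 21x. Then f'(x) = 18n/x − 21 = 0 at x* = 18n/21, and f''(x*) = −18n/x*^2 = −21^2/(18n). Laplace's method (interior maximum) gives
  I(n) ~ e^(f(x*)) · sqrt(2π / |f''(x*)|)
        = exp(18n ln(18n/21) − 18n) · sqrt(2π · 18n / 21^2)
        = (18n/21)^(18n) e^(−18n) · sqrt(2π·18n) / 21
        = (sqrt(2π·18n) / 21) · (18n/(21e))^(18n).
This matches Γ(18n+1)/21^(18n+1) with Stirling applied to Γ.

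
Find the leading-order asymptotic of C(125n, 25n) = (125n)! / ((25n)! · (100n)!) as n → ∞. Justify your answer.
C(125n, 25n) ~ (3125/256)^(25n) · sqrt(5/(8π·25n))

Write N = 25n. Apply Stirling to each factorial:
  (5N)! ~ sqrt(2π·5N) · (5N/e)^(5N),
  N! ~ sqrt(2π N) · (N/e)^N,
  (4N)! ~ sqrt(2π·4N) · (4N/e)^(4N).
The exponential factors combine to (5N)^(5N) / (N^N · (4N)^(4N)) = 5^(5N)/4^(4N) = (5^5/4^4)^N = (3125/256)^N.
The square-root prefactors combine to sqrt(2π·5N) / (sqrt(2π N)·sqrt(2π·4N)) = sqrt(5 / (2π·4·N)) = sqrt(5/(8π·25n)).
Substituting N = 25n: C(125n, 25n) ~ (3125/256)^(25n) · sqrt(5/(8π·25n)).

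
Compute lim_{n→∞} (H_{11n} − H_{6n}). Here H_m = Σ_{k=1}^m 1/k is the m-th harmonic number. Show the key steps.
lim = ln(11/6)

Euler-Maclaurin gives H_m = ln m + γ + 1/(2m) + O(1/m^2). The γ and O(1/m) terms cancel in the difference:
  H_{11n} − H_{6n} = ln(11n) − ln(6n) + O(1/n) = ln(11/6) + O(1/n).
Hence the limit is ln(11/6).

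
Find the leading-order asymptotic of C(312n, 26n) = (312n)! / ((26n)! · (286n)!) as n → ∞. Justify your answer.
C(312n, 26n) ~ (8916100448256/285311670611)^(26n) · sqrt(6/(11π·26n))

Write N = 26n. Apply Stirling to each factorial:
  (12N)! ~ sqrt(2π·12N) · (12N/e)^(12N),
  N! ~ sqrt(2π N) · (N/e)^N,
  (11N)! ~ sqrt(2π·11N) · (11N/e)^(11N).
The exponential factors combine to (12N)^(12N) / (N^N · (11N)^(11N)) = 12^(12N)/11^(11N) = (12^12/11^11)^N = (8916100448256/285311670611)^N.
The square-root prefactors combine to sqrt(2π·12N) / (sqrt(2π N)·sqrt(2π·11N)) = sqrt(12 / (2π·11·N)) = sqrt(6/(11π·26n)).
Substituting N = 26n: C(312n, 26n) ~ (8916100448256/285311670611)^(26n) · sqrt(6/(11π·26n)).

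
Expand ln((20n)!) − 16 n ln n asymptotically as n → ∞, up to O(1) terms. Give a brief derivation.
ln((20n)!) − 16 n ln n = 4 n ln n + 20(ln 20 − 1) n + (1/2) ln(2π·20n) + O(1/n)

Stirling: ln((20n)!) = 20n ln(20n) − 20n + (1/2) ln(2π·20n) + O(1/n).
Expand 20n ln(20n) = 20n (ln n + ln 20) = 20n ln n + 20n ln 20.
Subtract 16n ln n: leading term is (20 − 16) n ln n = 4 n ln n. The next term is 20n ln 20 − 20n = 20(ln 20 − 1) n. Then the (1/2) ln(2π·20n) correction.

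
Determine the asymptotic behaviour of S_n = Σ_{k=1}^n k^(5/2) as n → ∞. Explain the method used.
S_n ~ (2/7) · n^(7/2)

Integral comparison: Σ_{k=1}^n k^(5/2) = ∫_0^n x^(5/2) dx + O(n^(5/2)). The integral is n^(1 + 5/2) / (1 + 5/2) = n^((5+2)/2) / ((5+2)/2) = (2/7) · n^(7/2).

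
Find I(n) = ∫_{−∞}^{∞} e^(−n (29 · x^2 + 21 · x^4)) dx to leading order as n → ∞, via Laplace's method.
I(n) ~ sqrt(π/(29n))

φ(x) = 29 · x^2 + 21 · x^4 has its unique global minimum at x* = 0 (since φ'(x) = 58x + 84x^3 = 0 only at x = 0 for real x with both coefficients positive, and φ → ∞ as |x| → ∞). At x* = 0, φ(0) = 0 and φ''(0) = 58. Laplace's method then gives
  I(n) ~ sqrt(2π / (n · φ''(0))) · e^(−n φ(0)) = sqrt(2π / (58n)) = sqrt(π/(29n)).
The 21 · x^4 term contributes only at subleading order (an O(1/n) relative correction).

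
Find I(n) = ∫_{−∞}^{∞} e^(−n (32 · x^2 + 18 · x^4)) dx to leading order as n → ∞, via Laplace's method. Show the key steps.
I(n) ~ sqrt(π/(32n))

φ(x) = 32 · x^2 + 18 · x^4 has its unique global minimum at x* = 0 (since φ'(x) = 64x + 72x^3 = 0 only at x = 0 for real x with both coefficients positive, and φ → ∞ as |x| → ∞). At x* = 0, φ(0) = 0 and φ''(0) = 64. Laplace's method then gives
  I(n) ~ sqrt(2π / (n · φ''(0))) · e^(−n φ(0)) = sqrt(2π / (64n)) = sqrt(π/(32n)).
The 18 · x^4 term contributes only at subleading order (an O(1/n) relative correction).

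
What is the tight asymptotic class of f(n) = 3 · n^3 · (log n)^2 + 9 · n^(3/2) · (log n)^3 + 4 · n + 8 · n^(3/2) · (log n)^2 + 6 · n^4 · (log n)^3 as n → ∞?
f(n) ∈ Θ(n^4 · (log n)^3)

Compare the terms by growth order. For large n, n^a · (log n)^b dominates n^a' · (log n)^b' iff a > a', or (a = a' and b > b'). Ranking the 5 terms shows the dominant one is 6 · n^4 · (log n)^3. Hence f(n) ∈ Θ(n^4 · (log n)^3).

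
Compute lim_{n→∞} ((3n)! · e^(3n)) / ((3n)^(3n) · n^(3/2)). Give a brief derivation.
lim = 0

Stirling: (3n)! ~ sqrt(2π·3n) · (3n/e)^(3n). Hence
  (3n)! · e^(3n) / (3n)^(3n) ~ sqrt(2π·3n).
Dividing by n^(3/2): sqrt(2π·3n) / n^(3/2) = sqrt(2π·3) · n^((1−3)/2), so the expression behaves like sqrt(2π·3) · n^((1−3)/2) → 0.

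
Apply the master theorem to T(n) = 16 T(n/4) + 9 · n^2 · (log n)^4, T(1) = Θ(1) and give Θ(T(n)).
T(n) = Θ(n^2 · (log n)^5)

Here log_4 16 = 2 and f(n) = 9 · n^2 · (log n)^4 = Θ(n^(log_4 16) · (log n)^4). This is the extended Case 2 of the master theorem (f matches the critical exponent up to log factors), giving T(n) = Θ(n^(log_4 16) · (log n)^(4+1)) = Θ(n^2 · (log n)^5).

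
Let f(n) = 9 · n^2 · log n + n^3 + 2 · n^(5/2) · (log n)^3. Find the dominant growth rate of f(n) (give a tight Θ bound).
f(n) ∈ Θ(n^3)

Compare the terms by growth order. For large n, n^a · (log n)^b dominates n^a' · (log n)^b' iff a > a', or (a = a' and b > b'). Ranking the 3 terms shows the dominant one is n^3. Hence f(n) ∈ Θ(n^3).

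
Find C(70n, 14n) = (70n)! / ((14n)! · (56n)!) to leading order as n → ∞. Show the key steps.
C(70n, 14n) ~ (3125/256)^(14n) · sqrt(5/(8π·14n))

Write N = 14n. Apply Stirling to each factorial:
  (5N)! ~ sqrt(2π·5N) · (5N/e)^(5N),
  N! ~ sqrt(2π N) · (N/e)^N,
  (4N)! ~ sqrt(2π·4N) · (4N/e)^(4N).
The exponential factors combine to (5N)^(5N) / (N^N · (4N)^(4N)) = 5^(5N)/4^(4N) = (5^5/4^4)^N = (3125/256)^N.
The square-root prefactors combine to sqrt(2π·5N) / (sqrt(2π N)·sqrt(2π·4N)) = sqrt(5 / (2π·4·N)) = sqrt(5/(8π·14n)).
Substituting N = 14n: C(70n, 14n) ~ (3125/256)^(14n) · sqrt(5/(8π·14n)).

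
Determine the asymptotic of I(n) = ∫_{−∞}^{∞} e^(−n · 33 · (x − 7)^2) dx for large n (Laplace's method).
I(n) = sqrt(π/(33n))

Here φ(x) = 33 · (x − 7)^2 has its unique minimum at x* = 7 with φ(x*) = 0 and φ''(x*) = 66. Laplace's method gives
  I(n) ~ e^(−n φ(x*)) · sqrt(2π / (n · φ''(x*))) = sqrt(2π / (66n)) = sqrt(π/(33n)).
This is exact: substituting u = (x − 7)·sqrt(33n) gives I(n) = (1/sqrt(33n)) ∫_{−∞}^{∞} e^(−u^2) du = sqrt(π/(33n)).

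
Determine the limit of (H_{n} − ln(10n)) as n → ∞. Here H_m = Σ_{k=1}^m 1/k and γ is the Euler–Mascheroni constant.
lim = −ln 10 + γ

By Euler-Maclaurin, H_m = ln m + γ + O(1/m). So
  H_{n} − ln(10n) = ln(n) + γ − ln(10n) + O(1/n)
                       = ln(1/10) + γ + O(1/n).
Hence the limit is ln(1/10) + γ.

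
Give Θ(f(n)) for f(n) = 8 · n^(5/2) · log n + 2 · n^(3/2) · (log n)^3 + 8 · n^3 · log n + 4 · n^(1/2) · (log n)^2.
f(n) ∈ Θ(n^3 · log n)

Compare the terms by growth order. For large n, n^a · (log n)^b dominates n^a' · (log n)^b' iff a > a', or (a = a' and b > b'). Ranking the 4 terms shows the dominant one is 8 · n^3 · log n. Hence f(n) ∈ Θ(n^3 · log n).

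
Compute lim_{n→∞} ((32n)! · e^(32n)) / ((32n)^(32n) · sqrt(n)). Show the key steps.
lim = sqrt(2π·32)

Stirling: (32n)! ~ sqrt(2π·32n) · (32n/e)^(32n). Hence
  (32n)! · e^(32n) / (32n)^(32n) ~ sqrt(2π·32n).
Dividing by sqrt(n): sqrt(2π·32n) / sqrt(n) = sqrt(2π·32) · n^((1−1)/2), so the limit is sqrt(2π·32).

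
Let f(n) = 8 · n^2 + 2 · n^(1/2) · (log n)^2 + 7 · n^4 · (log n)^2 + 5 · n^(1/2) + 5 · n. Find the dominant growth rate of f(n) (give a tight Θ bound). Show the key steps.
f(n) ∈ Θ(n^4 · (log n)^2)

Compare the terms by growth order. For large n, n^a · (log n)^b dominates n^a' · (log n)^b' iff a > a', or (a = a' and b > b'). Ranking the 5 terms shows the dominant one is 7 · n^4 · (log n)^2. Hence f(n) ∈ Θ(n^4 · (log n)^2).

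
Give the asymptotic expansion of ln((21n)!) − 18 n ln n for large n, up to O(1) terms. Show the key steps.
ln((21n)!) − 18 n ln n = 3 n ln n + 21(ln 21 − 1) n + (1/2) ln(2π·21n) + O(1/n)

Stirling: ln((21n)!) = 21n ln(21n) − 21n + (1/2) ln(2π·21n) + O(1/n).
Expand 21n ln(21n) = 21n (ln n + ln 21) = 21n ln n + 21n ln 21.
Subtract 18n ln n: leading term is (21 − 18) n ln n = 3 n ln n. The next term is 21n ln 21 − 21n = 21(ln 21 − 1) n. Then the (1/2) ln(2π·21n) correction.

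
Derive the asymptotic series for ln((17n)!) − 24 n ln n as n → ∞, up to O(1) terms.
ln((17n)!) − 24 n ln n = −7 n ln n + 17(ln 17 − 1) n + (1/2) ln(2π·17n) + O(1/n)

Stirling: ln((17n)!) = 17n ln(17n) − 17n + (1/2) ln(2π·17n) + O(1/n).
Expand 17n ln(17n) = 17n (ln n + ln 17) = 17n ln n + 17n ln 17.
Subtract 24n ln n: leading term is (17 − 24) n ln n = −7 n ln n. The next term is 17n ln 17 − 17n = 17(ln 17 − 1) n. Then the (1/2) ln(2π·17n) correction.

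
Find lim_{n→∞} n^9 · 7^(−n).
lim = 0

Exponentials with base > 1 dominate every fixed polynomial: for any fixed c, n^c / 7^n → 0 as n → ∞ (e.g. by the ratio test, or by writing 7^n = e^(n ln 7) and noting e^(n ln 7) / n^c → ∞). Hence n^9 · 7^(−n) = n^9 / 7^n → 0.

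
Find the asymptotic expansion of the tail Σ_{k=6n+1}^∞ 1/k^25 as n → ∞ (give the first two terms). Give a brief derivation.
Σ_{k>6n} 1/k^25 = 1/(24 · (6n)^24) − 1/(2 · (6n)^25) + O(1/(6n)^26)

Compare to the integral: ∫_{6n}^∞ x^(−25) dx = [−x^(−24)/24]_{6n}^∞ = 1/((25−1)·(6n)^24). The Euler-Maclaurin correction adds −f(6n)/2 = −1/(2·(6n)^25). Euler-Maclaurin then gives
  Σ_{k>6n} 1/k^25 = ∫_{6n}^∞ dx/x^25 − 1/(2·(6n)^25) + O(1/(6n)^26).
(Equivalently this is ζ(25) − Σ_{k≤6n} 1/k^25.)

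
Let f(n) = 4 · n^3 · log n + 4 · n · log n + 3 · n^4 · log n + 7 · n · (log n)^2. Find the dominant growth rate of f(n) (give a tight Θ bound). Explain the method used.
f(n) ∈ Θ(n^4 · log n)

Compare the terms by growth order. For large n, n^a · (log n)^b dominates n^a' · (log n)^b' iff a > a', or (a = a' and b > b'). Ranking the 4 terms shows the dominant one is 3 · n^4 · log n. Hence f(n) ∈ Θ(n^4 · log n).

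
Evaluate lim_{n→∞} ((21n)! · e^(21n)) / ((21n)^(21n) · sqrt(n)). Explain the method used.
lim = sqrt(2π·21)

Stirling: (21n)! ~ sqrt(2π·21n) · (21n/e)^(21n). Hence
  (21n)! · e^(21n) / (21n)^(21n) ~ sqrt(2π·21n).
Dividing by sqrt(n): sqrt(2π·21n) / sqrt(n) = sqrt(2π·21) · n^((1−1)/2), so the limit is sqrt(2π·21).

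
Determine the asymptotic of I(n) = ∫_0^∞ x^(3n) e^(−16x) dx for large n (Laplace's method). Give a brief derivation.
I(n) ~ (sqrt(2π·3n) / 16) · (3n/(16e))^(3n)

Write the integrand as exp(3n ln x − 16x) and set f(x) = 3n ln x − 16x. Then f'(x) = 3n/x − 16 = 0 at x* = 3n/16, and f''(x*) = −3n/x*^2 = −16^2/(3n). Laplace's method (interior maximum) gives
  I(n) ~ e^(f(x*)) · sqrt(2π / |f''(x*)|)
        = exp(3n ln(3n/16) − 3n) · sqrt(2π · 3n / 16^2)
        = (3n/16)^(3n) e^(−3n) · sqrt(2π·3n) / 16
        = (sqrt(2π·3n) / 16) · (3n/(16e))^(3n).
This matches Γ(3n+1)/16^(3n+1) with Stirling applied to Γ.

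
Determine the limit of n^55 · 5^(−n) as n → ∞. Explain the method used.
lim = 0

Exponentials with base > 1 dominate every fixed polynomial: for any fixed c, n^c / 5^n → 0 as n → ∞ (e.g. by the ratio test, or by writing 5^n = e^(n ln 5) and noting e^(n ln 5) / n^c → ∞). Hence n^55 · 5^(−n) = n^55 / 5^n → 0.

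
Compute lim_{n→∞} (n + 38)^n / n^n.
lim = e^38

Rewrite as (1 + 38/n)^(n). By the standard limit (1 + x/n)^n → e^x, we have (1 + 38/n)^n → e^38, and raising to the 1st power gives e^38.
More precisely, ln[(1 + 38/n)^(n)] = n · ln(1 + 38/n) = n · (38/n + O(1/n^2)) = 38 + O(1/n) → 38.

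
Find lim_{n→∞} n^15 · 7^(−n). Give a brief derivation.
lim = 0

Exponentials with base > 1 dominate every fixed polynomial: for any fixed c, n^c / 7^n → 0 as n → ∞ (e.g. by the ratio test, or by writing 7^n = e^(n ln 7) and noting e^(n ln 7) / n^c → ∞). Hence n^15 · 7^(−n) = n^15 / 7^n → 0.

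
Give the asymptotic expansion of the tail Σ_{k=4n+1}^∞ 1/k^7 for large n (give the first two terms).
Σ_{k>4n} 1/k^7 = 1/(6 · (4n)^6) − 1/(2 · (4n)^7) + O(1/(4n)^8)

Compare to the integral: ∫_{4n}^∞ x^(−7) dx = [−x^(−6)/6]_{4n}^∞ = 1/((7−1)·(4n)^6). The Euler-Maclaurin correction adds −f(4n)/2 = −1/(2·(4n)^7). Euler-Maclaurin then gives
  Σ_{k>4n} 1/k^7 = ∫_{4n}^∞ dx/x^7 − 1/(2·(4n)^7) + O(1/(4n)^8).
(Equivalently this is ζ(7) − Σ_{k≤4n} 1/k^7.)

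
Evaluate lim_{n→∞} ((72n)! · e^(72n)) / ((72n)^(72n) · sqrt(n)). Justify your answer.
lim = sqrt(2π·72)

Stirling: (72n)! ~ sqrt(2π·72n) · (72n/e)^(72n). Hence
  (72n)! · e^(72n) / (72n)^(72n) ~ sqrt(2π·72n).
Dividing by sqrt(n): sqrt(2π·72n) / sqrt(n) = sqrt(2π·72) · n^((1−1)/2), so the limit is sqrt(2π·72).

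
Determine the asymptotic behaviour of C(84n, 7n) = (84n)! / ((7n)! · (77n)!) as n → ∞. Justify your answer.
C(84n, 7n) ~ (8916100448256/285311670611)^(7n) · sqrt(6/(11π·7n))

Write N = 7n. Apply Stirling to each factorial:
  (12N)! ~ sqrt(2π·12N) · (12N/e)^(12N),
  N! ~ sqrt(2π N) · (N/e)^N,
  (11N)! ~ sqrt(2π·11N) · (11N/e)^(11N).
The exponential factors combine to (12N)^(12N) / (N^N · (11N)^(11N)) = 12^(12N)/11^(11N) = (12^12/11^11)^N = (8916100448256/285311670611)^N.
The square-root prefactors combine to sqrt(2π·12N) / (sqrt(2π N)·sqrt(2π·11N)) = sqrt(12 / (2π·11·N)) = sqrt(6/(11π·7n)).
Substituting N = 7n: C(84n, 7n) ~ (8916100448256/285311670611)^(7n) · sqrt(6/(11π·7n)).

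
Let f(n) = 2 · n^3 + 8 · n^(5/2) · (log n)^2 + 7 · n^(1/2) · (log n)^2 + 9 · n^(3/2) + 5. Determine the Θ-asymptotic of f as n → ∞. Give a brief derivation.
f(n) ∈ Θ(n^3)

Compare the terms by growth order. For large n, n^a · (log n)^b dominates n^a' · (log n)^b' iff a > a', or (a = a' and b > b'). Ranking the 5 terms shows the dominant one is 2 · n^3. Hence f(n) ∈ Θ(n^3).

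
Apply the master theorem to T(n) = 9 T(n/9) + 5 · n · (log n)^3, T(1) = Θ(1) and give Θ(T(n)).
T(n) = Θ(n · (log n)^4)

Here log_9 9 = 1 and f(n) = 5 · n · (log n)^3 = Θ(n^(log_9 9) · (log n)^3). This is the extended Case 2 of the master theorem (f matches the critical exponent up to log factors), giving T(n) = Θ(n^(log_9 9) · (log n)^(3+1)) = Θ(n · (log n)^4).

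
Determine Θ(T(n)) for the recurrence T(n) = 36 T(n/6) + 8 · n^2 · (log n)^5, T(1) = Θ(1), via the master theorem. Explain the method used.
T(n) = Θ(n^2 · (log n)^6)

Here log_6 36 = 2 and f(n) = 8 · n^2 · (log n)^5 = Θ(n^(log_6 36) · (log n)^5). This is the extended Case 2 of the master theorem (f matches the critical exponent up to log factors), giving T(n) = Θ(n^(log_6 36) · (log n)^(5+1)) = Θ(n^2 · (log n)^6).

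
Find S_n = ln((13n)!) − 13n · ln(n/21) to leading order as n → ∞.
S_n ~ 13n · (ln 273 − 1) + O(ln n)

Stirling: ln((13n)!) = 13n ln(13n) − 13n + O(ln n).
  S_n = 13n ln(13n) − 13n − 13n ln(n/21) + O(ln n)
      = 13n ln(13n) − 13n ln n + 13n ln 21 − 13n + O(ln n)
      = 13n ln 13 + 13n ln 21 − 13n + O(ln n)
      = 13n (ln 273 − 1) + O(ln n).
Numerically ln(273) − 1 ≈ 4.6095.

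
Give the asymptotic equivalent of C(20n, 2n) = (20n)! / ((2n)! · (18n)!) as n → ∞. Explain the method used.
C(20n, 2n) ~ (10000000000/387420489)^(2n) · sqrt(5/(9π·2n))

Write N = 2n. Apply Stirling to each factorial:
  (10N)! ~ sqrt(2π·10N) · (10N/e)^(10N),
  N! ~ sqrt(2π N) · (N/e)^N,
  (9N)! ~ sqrt(2π·9N) · (9N/e)^(9N).
The exponential factors combine to (10N)^(10N) / (N^N · (9N)^(9N)) = 10^(10N)/9^(9N) = (10^10/9^9)^N = (10000000000/387420489)^N.
The square-root prefactors combine to sqrt(2π·10N) / (sqrt(2π N)·sqrt(2π·9N)) = sqrt(10 / (2π·9·N)) = sqrt(5/(9π·2n)).
Substituting N = 2n: C(20n, 2n) ~ (10000000000/387420489)^(2n) · sqrt(5/(9π·2n)).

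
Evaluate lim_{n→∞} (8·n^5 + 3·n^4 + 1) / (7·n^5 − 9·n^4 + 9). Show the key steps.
lim = 8/7

For large n the leading n^5 terms dominate both numerator and denominator. Dividing top and bottom by n^5, every other term tends to 0, leaving 8/7.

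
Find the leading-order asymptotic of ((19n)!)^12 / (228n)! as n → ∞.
((19n)!)^12/(228n)! ~ ((2π·19n)^(11/2) / sqrt(12)) · 12^(−12·19n)  →  0

Write N = 19n. Stirling: N! ~ sqrt(2π N)(N/e)^N and (12N)! ~ sqrt(2π·12N)·(12N/e)^(12N).
  (N!)^12/(12N)! ~ (2π N)^(12/2) (N/e)^(12N) / [sqrt(2π·12N) (12N/e)^(12N)]
     = (2π N)^(12/2) / sqrt(2π·12N) · (N/(12N))^(12N)
     = (2π N)^((12−1)/2) / sqrt(12) · 12^(−12N).
Since 12^12 > 1, the factor 12^(−12N) decays exponentially, so the ratio → 0. Substituting N = 19n gives the stated form.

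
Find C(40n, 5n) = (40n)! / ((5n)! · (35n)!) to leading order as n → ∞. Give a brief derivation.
C(40n, 5n) ~ (16777216/823543)^(5n) · sqrt(4/(7π·5n))

Write N = 5n. Apply Stirling to each factorial:
  (8N)! ~ sqrt(2π·8N) · (8N/e)^(8N),
  N! ~ sqrt(2π N) · (N/e)^N,
  (7N)! ~ sqrt(2π·7N) · (7N/e)^(7N).
The exponential factors combine to (8N)^(8N) / (N^N · (7N)^(7N)) = 8^(8N)/7^(7N) = (8^8/7^7)^N = (16777216/823543)^N.
The square-root prefactors combine to sqrt(2π·8N) / (sqrt(2π N)·sqrt(2π·7N)) = sqrt(8 / (2π·7·N)) = sqrt(4/(7π·5n)).
Substituting N = 5n: C(40n, 5n) ~ (16777216/823543)^(5n) · sqrt(4/(7π·5n)).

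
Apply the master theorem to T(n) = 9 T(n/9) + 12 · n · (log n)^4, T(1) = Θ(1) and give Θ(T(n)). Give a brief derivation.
T(n) = Θ(n · (log n)^5)

Here log_9 9 = 1 and f(n) = 12 · n · (log n)^4 = Θ(n^(log_9 9) · (log n)^4). This is the extended Case 2 of the master theorem (f matches the critical exponent up to log factors), giving T(n) = Θ(n^(log_9 9) · (log n)^(4+1)) = Θ(n · (log n)^5).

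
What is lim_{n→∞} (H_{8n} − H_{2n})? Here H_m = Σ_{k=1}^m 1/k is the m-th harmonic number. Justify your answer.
lim = ln(8/2) = ln 4

Euler-Maclaurin gives H_m = ln m + γ + 1/(2m) + O(1/m^2). The γ and O(1/m) terms cancel in the difference:
  H_{8n} − H_{2n} = ln(8n) − ln(2n) + O(1/n) = ln(8/2) + O(1/n).
Hence the limit is ln(8/2) = ln 4.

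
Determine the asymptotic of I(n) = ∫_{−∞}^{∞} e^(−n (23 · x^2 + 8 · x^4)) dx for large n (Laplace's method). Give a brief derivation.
I(n) ~ sqrt(π/(23n))

φ(x) = 23 · x^2 + 8 · x^4 has its unique global minimum at x* = 0 (since φ'(x) = 46x + 32x^3 = 0 only at x = 0 for real x with both coefficients positive, and φ → ∞ as |x| → ∞). At x* = 0, φ(0) = 0 and φ''(0) = 46. Laplace's method then gives
  I(n) ~ sqrt(2π / (n · φ''(0))) · e^(−n φ(0)) = sqrt(2π / (46n)) = sqrt(π/(23n)).
The 8 · x^4 term contributes only at subleading order (an O(1/n) relative correction).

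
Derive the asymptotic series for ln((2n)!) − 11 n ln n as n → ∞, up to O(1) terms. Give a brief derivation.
ln((2n)!) − 11 n ln n = −9 n ln n + 2(ln 2 − 1) n + (1/2) ln(2π·2n) + O(1/n)

Stirling: ln((2n)!) = 2n ln(2n) − 2n + (1/2) ln(2π·2n) + O(1/n).
Expand 2n ln(2n) = 2n (ln n + ln 2) = 2n ln n + 2n ln 2.
Subtract 11n ln n: leading term is (2 − 11) n ln n = −9 n ln n. The next term is 2n ln 2 − 2n = 2(ln 2 − 1) n. Then the (1/2) ln(2π·2n) correction.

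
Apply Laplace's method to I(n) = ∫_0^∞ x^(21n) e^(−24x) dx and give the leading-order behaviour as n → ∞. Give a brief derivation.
I(n) ~ (sqrt(2π·21n) / 24) · (21n/(24e))^(21n)

Write the integrand as exp(21n ln x − 24x) and set f(x) = 21n ln x − 24x. Then f'(x) = 21n/x − 24 = 0 at x* = 21n/24, and f''(x*) = −21n/x*^2 = −24^2/(21n). Laplace's method (interior maximum) gives
  I(n) ~ e^(f(x*)) · sqrt(2π / |f''(x*)|)
        = exp(21n ln(21n/24) − 21n) · sqrt(2π · 21n / 24^2)
        = (21n/24)^(21n) e^(−21n) · sqrt(2π·21n) / 24
        = (sqrt(2π·21n) / 24) · (21n/(24e))^(21n).
This matches Γ(21n+1)/24^(21n+1) with Stirling applied to Γ.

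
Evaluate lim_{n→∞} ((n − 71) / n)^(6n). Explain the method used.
lim = e^(−426)

Rewrite as (1 − 71/n)^(6n). By the standard limit (1 + x/n)^n → e^x, we have (1 − 71/n)^n → e^(−71), and raising to the 6th power gives e^(−426).
More precisely, ln[(1 − 71/n)^(6n)] = 6n · ln(1 − 71/n) = 6n · (-71/n + O(1/n^2)) = -426 + O(1/n) → -426.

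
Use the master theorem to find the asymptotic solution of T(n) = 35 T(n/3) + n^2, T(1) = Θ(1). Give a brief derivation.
T(n) = Θ(n^(log_3 35))

Master theorem: compare f(n) = n^2 to n^(log_3 35) where log_3 35 ≈ 3.236. Since 2 < log_3 35, we have f(n) = O(n^(log_3 35 − ε)) for some ε > 0 — Case 1. Hence T(n) = Θ(n^(log_3 35)).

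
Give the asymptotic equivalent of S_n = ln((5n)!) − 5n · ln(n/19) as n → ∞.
S_n ~ 5n · (ln 95 − 1) + O(ln n)

Stirling: ln((5n)!) = 5n ln(5n) − 5n + O(ln n).
  S_n = 5n ln(5n) − 5n − 5n ln(n/19) + O(ln n)
      = 5n ln(5n) − 5n ln n + 5n ln 19 − 5n + O(ln n)
      = 5n ln 5 + 5n ln 19 − 5n + O(ln n)
      = 5n (ln 95 − 1) + O(ln n).
Numerically ln(95) − 1 ≈ 3.5539.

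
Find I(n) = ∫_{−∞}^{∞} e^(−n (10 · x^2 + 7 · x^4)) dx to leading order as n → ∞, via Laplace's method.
I(n) ~ sqrt(π/(10n))

φ(x) = 10 · x^2 + 7 · x^4 has its unique global minimum at x* = 0 (since φ'(x) = 20x + 28x^3 = 0 only at x = 0 for real x with both coefficients positive, and φ → ∞ as |x| → ∞). At x* = 0, φ(0) = 0 and φ''(0) = 20. Laplace's method then gives
  I(n) ~ sqrt(2π / (n · φ''(0))) · e^(−n φ(0)) = sqrt(2π / (20n)) = sqrt(π/(10n)).
The 7 · x^4 term contributes only at subleading order (an O(1/n) relative correction).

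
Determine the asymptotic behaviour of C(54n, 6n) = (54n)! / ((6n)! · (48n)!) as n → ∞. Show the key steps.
C(54n, 6n) ~ (387420489/16777216)^(6n) · sqrt(9/(16π·6n))

Write N = 6n. Apply Stirling to each factorial:
  (9N)! ~ sqrt(2π·9N) · (9N/e)^(9N),
  N! ~ sqrt(2π N) · (N/e)^N,
  (8N)! ~ sqrt(2π·8N) · (8N/e)^(8N).
The exponential factors combine to (9N)^(9N) / (N^N · (8N)^(8N)) = 9^(9N)/8^(8N) = (9^9/8^8)^N = (387420489/16777216)^N.
The square-root prefactors combine to sqrt(2π·9N) / (sqrt(2π N)·sqrt(2π·8N)) = sqrt(9 / (2π·8·N)) = sqrt(9/(16π·6n)).
Substituting N = 6n: C(54n, 6n) ~ (387420489/16777216)^(6n) · sqrt(9/(16π·6n)).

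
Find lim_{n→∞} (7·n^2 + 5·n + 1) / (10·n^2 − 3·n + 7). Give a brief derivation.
lim = 7/10

For large n the leading n^2 terms dominate both numerator and denominator. Dividing top and bottom by n^2, every other term tends to 0, leaving 7/10.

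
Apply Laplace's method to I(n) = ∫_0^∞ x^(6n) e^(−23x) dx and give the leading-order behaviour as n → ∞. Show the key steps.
I(n) ~ (sqrt(2π·6n) / 23) · (6n/(23e))^(6n)

Write the integrand as exp(6n ln x − 23x) and set f(x) = 6n ln x − 23x. Then f'(x) = 6n/x − 23 = 0 at x* = 6n/23, and f''(x*) = −6n/x*^2 = −23^2/(6n). Laplace's method (interior maximum) gives
  I(n) ~ e^(f(x*)) · sqrt(2π / |f''(x*)|)
        = exp(6n ln(6n/23) − 6n) · sqrt(2π · 6n / 23^2)
        = (6n/23)^(6n) e^(−6n) · sqrt(2π·6n) / 23
        = (sqrt(2π·6n) / 23) · (6n/(23e))^(6n).
This matches Γ(6n+1)/23^(6n+1) with Stirling applied to Γ.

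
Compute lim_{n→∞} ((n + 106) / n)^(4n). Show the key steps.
lim = e^424

Rewrite as (1 + 106/n)^(4n). By the standard limit (1 + x/n)^n → e^x, we have (1 + 106/n)^n → e^106, and raising to the 4th power gives e^424.
More precisely, ln[(1 + 106/n)^(4n)] = 4n · ln(1 + 106/n) = 4n · (106/n + O(1/n^2)) = 424 + O(1/n) → 424.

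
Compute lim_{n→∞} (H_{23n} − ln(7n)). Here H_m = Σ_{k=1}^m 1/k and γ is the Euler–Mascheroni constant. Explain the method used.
lim = ln(23/7) + γ

By Euler-Maclaurin, H_m = ln m + γ + O(1/m). So
  H_{23n} − ln(7n) = ln(23n) + γ − ln(7n) + O(1/n)
                       = ln(23/7) + γ + O(1/n).
Hence the limit is ln(23/7) + γ.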